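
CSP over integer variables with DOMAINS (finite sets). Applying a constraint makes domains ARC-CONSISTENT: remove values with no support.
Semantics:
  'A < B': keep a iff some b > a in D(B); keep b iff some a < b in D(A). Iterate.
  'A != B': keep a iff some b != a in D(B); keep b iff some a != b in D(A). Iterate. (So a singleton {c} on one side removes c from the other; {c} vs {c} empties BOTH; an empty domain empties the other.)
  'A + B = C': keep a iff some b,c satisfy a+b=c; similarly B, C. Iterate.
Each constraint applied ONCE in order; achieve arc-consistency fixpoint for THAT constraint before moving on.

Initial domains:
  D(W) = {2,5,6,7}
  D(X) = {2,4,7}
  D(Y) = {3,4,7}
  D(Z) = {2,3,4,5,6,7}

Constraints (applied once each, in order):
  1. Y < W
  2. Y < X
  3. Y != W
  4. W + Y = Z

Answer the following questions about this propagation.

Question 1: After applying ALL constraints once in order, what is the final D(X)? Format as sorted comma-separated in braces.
Answer: {4,7}

Derivation:
Constraint 1 (Y < W) on D(Y)={3,4,7} D(W)={2,5,6,7}: Y {3,4,7}->{3,4}; W {2,5,6,7}->{5,6,7}
Constraint 2 (Y < X) on D(Y)={3,4} D(X)={2,4,7}: X {2,4,7}->{4,7}
Constraint 3 (Y != W) on D(Y)={3,4} D(W)={5,6,7}: no change
Constraint 4 (W + Y = Z) on D(W)={5,6,7} D(Y)={3,4} D(Z)={2,3,4,5,6,7}: W {5,6,7}->{}; Y {3,4}->{}; Z {2,3,4,5,6,7}->{}
So after all 4 constraints: D(X) = {4,7}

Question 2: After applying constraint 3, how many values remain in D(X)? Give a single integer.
Constraint 1 (Y < W) on D(Y)={3,4,7} D(W)={2,5,6,7}: Y {3,4,7}->{3,4}; W {2,5,6,7}->{5,6,7}
Constraint 2 (Y < X) on D(Y)={3,4} D(X)={2,4,7}: X {2,4,7}->{4,7}
Constraint 3 (Y != W) on D(Y)={3,4} D(W)={5,6,7}: no change
So after constraint 3: D(X)={4,7}, size = 2

Answer: 2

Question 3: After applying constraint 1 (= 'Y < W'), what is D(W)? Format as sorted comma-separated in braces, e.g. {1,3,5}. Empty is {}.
Constraint 1 (Y < W) on D(Y)={3,4,7} D(W)={2,5,6,7}: Y {3,4,7}->{3,4}; W {2,5,6,7}->{5,6,7}
So after constraint 1: D(W) = {5,6,7}

Answer: {5,6,7}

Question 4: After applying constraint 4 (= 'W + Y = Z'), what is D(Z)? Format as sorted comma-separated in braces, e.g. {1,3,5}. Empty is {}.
Answer: {}

Derivation:
Constraint 1 (Y < W) on D(Y)={3,4,7} D(W)={2,5,6,7}: Y {3,4,7}->{3,4}; W {2,5,6,7}->{5,6,7}
Constraint 2 (Y < X) on D(Y)={3,4} D(X)={2,4,7}: X {2,4,7}->{4,7}
Constraint 3 (Y != W) on D(Y)={3,4} D(W)={5,6,7}: no change
Constraint 4 (W + Y = Z) on D(W)={5,6,7} D(Y)={3,4} D(Z)={2,3,4,5,6,7}: W {5,6,7}->{}; Y {3,4}->{}; Z {2,3,4,5,6,7}->{}
So after constraint 4: D(Z) = {}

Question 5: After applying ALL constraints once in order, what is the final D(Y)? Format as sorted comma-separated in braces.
Constraint 1 (Y < W) on D(Y)={3,4,7} D(W)={2,5,6,7}: Y {3,4,7}->{3,4}; W {2,5,6,7}->{5,6,7}
Constraint 2 (Y < X) on D(Y)={3,4} D(X)={2,4,7}: X {2,4,7}->{4,7}
Constraint 3 (Y != W) on D(Y)={3,4} D(W)={5,6,7}: no change
Constraint 4 (W + Y = Z) on D(W)={5,6,7} D(Y)={3,4} D(Z)={2,3,4,5,6,7}: W {5,6,7}->{}; Y {3,4}->{}; Z {2,3,4,5,6,7}->{}
So after all 4 constraints: D(Y) = {}

Answer: {}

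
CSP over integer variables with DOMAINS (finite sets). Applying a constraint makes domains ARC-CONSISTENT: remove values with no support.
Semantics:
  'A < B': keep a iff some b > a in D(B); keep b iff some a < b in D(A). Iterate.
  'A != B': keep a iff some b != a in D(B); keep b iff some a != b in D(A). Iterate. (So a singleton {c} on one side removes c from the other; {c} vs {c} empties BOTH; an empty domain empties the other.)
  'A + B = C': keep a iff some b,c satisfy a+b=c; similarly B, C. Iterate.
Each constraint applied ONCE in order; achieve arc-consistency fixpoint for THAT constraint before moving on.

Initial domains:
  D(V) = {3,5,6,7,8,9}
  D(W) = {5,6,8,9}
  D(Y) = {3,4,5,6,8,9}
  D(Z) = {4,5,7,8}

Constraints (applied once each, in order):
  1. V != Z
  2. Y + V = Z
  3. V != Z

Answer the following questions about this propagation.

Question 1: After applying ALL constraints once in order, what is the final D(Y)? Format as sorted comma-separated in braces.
Answer: {3,4,5}

Derivation:
Constraint 1 (V != Z) on D(V)={3,5,6,7,8,9} D(Z)={4,5,7,8}: no change
Constraint 2 (Y + V = Z) on D(Y)={3,4,5,6,8,9} D(V)={3,5,6,7,8,9} D(Z)={4,5,7,8}: Y {3,4,5,6,8,9}->{3,4,5}; V {3,5,6,7,8,9}->{3,5}; Z {4,5,7,8}->{7,8}
Constraint 3 (V != Z) on D(V)={3,5} D(Z)={7,8}: no change
So after all 3 constraints: D(Y) = {3,4,5}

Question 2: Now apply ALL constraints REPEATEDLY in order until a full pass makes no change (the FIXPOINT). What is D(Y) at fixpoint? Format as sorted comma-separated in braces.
Answer: {3,4,5}

Derivation:
pass 0 (initial): D(Y)={3,4,5,6,8,9}
pass 1: V {3,5,6,7,8,9}->{3,5}; Y {3,4,5,6,8,9}->{3,4,5}; Z {4,5,7,8}->{7,8}
pass 2: no change
Fixpoint after 2 passes: D(Y) = {3,4,5}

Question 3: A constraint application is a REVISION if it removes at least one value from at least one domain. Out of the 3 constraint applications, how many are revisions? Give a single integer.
Constraint 1 (V != Z) on D(V)={3,5,6,7,8,9} D(Z)={4,5,7,8}: no change => not a revision
Constraint 2 (Y + V = Z) on D(Y)={3,4,5,6,8,9} D(V)={3,5,6,7,8,9} D(Z)={4,5,7,8}: Y {3,4,5,6,8,9}->{3,4,5}; V {3,5,6,7,8,9}->{3,5}; Z {4,5,7,8}->{7,8} => REVISION
Constraint 3 (V != Z) on D(V)={3,5} D(Z)={7,8}: no change => not a revision
Total revisions = 1

Answer: 1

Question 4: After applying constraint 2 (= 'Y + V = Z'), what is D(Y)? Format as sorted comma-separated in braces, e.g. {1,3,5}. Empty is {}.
Constraint 1 (V != Z) on D(V)={3,5,6,7,8,9} D(Z)={4,5,7,8}: no change
Constraint 2 (Y + V = Z) on D(Y)={3,4,5,6,8,9} D(V)={3,5,6,7,8,9} D(Z)={4,5,7,8}: Y {3,4,5,6,8,9}->{3,4,5}; V {3,5,6,7,8,9}->{3,5}; Z {4,5,7,8}->{7,8}
So after constraint 2: D(Y) = {3,4,5}

Answer: {3,4,5}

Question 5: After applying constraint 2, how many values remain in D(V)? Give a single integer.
Answer: 2

Derivation:
Constraint 1 (V != Z) on D(V)={3,5,6,7,8,9} D(Z)={4,5,7,8}: no change
Constraint 2 (Y + V = Z) on D(Y)={3,4,5,6,8,9} D(V)={3,5,6,7,8,9} D(Z)={4,5,7,8}: Y {3,4,5,6,8,9}->{3,4,5}; V {3,5,6,7,8,9}->{3,5}; Z {4,5,7,8}->{7,8}
So after constraint 2: D(V)={3,5}, size = 2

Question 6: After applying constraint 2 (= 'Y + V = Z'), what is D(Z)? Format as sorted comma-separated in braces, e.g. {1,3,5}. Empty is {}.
Answer: {7,8}

Derivation:
Constraint 1 (V != Z) on D(V)={3,5,6,7,8,9} D(Z)={4,5,7,8}: no change
Constraint 2 (Y + V = Z) on D(Y)={3,4,5,6,8,9} D(V)={3,5,6,7,8,9} D(Z)={4,5,7,8}: Y {3,4,5,6,8,9}->{3,4,5}; V {3,5,6,7,8,9}->{3,5}; Z {4,5,7,8}->{7,8}
So after constraint 2: D(Z) = {7,8}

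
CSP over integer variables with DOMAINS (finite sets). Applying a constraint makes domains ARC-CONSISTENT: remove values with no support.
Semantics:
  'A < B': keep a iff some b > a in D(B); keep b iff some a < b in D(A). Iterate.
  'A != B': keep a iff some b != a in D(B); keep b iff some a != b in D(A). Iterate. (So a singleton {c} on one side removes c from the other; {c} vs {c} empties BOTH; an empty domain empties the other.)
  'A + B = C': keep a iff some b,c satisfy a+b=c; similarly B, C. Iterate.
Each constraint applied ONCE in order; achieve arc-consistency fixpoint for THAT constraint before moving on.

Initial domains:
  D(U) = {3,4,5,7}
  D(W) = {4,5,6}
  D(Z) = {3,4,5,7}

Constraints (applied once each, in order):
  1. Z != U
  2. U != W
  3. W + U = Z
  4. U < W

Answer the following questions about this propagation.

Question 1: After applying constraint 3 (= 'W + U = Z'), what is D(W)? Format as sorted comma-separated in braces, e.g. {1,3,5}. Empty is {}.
Answer: {4}

Derivation:
Constraint 1 (Z != U) on D(Z)={3,4,5,7} D(U)={3,4,5,7}: no change
Constraint 2 (U != W) on D(U)={3,4,5,7} D(W)={4,5,6}: no change
Constraint 3 (W + U = Z) on D(W)={4,5,6} D(U)={3,4,5,7} D(Z)={3,4,5,7}: W {4,5,6}->{4}; U {3,4,5,7}->{3}; Z {3,4,5,7}->{7}
So after constraint 3: D(W) = {4}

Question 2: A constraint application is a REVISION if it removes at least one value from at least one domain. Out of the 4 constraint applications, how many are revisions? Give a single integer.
Answer: 1

Derivation:
Constraint 1 (Z != U) on D(Z)={3,4,5,7} D(U)={3,4,5,7}: no change => not a revision
Constraint 2 (U != W) on D(U)={3,4,5,7} D(W)={4,5,6}: no change => not a revision
Constraint 3 (W + U = Z) on D(W)={4,5,6} D(U)={3,4,5,7} D(Z)={3,4,5,7}: W {4,5,6}->{4}; U {3,4,5,7}->{3}; Z {3,4,5,7}->{7} => REVISION
Constraint 4 (U < W) on D(U)={3} D(W)={4}: no change => not a revision
Total revisions = 1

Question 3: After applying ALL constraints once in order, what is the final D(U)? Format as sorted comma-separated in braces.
Answer: {3}

Derivation:
Constraint 1 (Z != U) on D(Z)={3,4,5,7} D(U)={3,4,5,7}: no change
Constraint 2 (U != W) on D(U)={3,4,5,7} D(W)={4,5,6}: no change
Constraint 3 (W + U = Z) on D(W)={4,5,6} D(U)={3,4,5,7} D(Z)={3,4,5,7}: W {4,5,6}->{4}; U {3,4,5,7}->{3}; Z {3,4,5,7}->{7}
Constraint 4 (U < W) on D(U)={3} D(W)={4}: no change
So after all 4 constraints: D(U) = {3}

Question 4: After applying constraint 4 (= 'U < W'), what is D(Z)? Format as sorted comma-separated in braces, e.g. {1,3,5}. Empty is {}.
Constraint 1 (Z != U) on D(Z)={3,4,5,7} D(U)={3,4,5,7}: no change
Constraint 2 (U != W) on D(U)={3,4,5,7} D(W)={4,5,6}: no change
Constraint 3 (W + U = Z) on D(W)={4,5,6} D(U)={3,4,5,7} D(Z)={3,4,5,7}: W {4,5,6}->{4}; U {3,4,5,7}->{3}; Z {3,4,5,7}->{7}
Constraint 4 (U < W) on D(U)={3} D(W)={4}: no change
So after constraint 4: D(Z) = {7}

Answer: {7}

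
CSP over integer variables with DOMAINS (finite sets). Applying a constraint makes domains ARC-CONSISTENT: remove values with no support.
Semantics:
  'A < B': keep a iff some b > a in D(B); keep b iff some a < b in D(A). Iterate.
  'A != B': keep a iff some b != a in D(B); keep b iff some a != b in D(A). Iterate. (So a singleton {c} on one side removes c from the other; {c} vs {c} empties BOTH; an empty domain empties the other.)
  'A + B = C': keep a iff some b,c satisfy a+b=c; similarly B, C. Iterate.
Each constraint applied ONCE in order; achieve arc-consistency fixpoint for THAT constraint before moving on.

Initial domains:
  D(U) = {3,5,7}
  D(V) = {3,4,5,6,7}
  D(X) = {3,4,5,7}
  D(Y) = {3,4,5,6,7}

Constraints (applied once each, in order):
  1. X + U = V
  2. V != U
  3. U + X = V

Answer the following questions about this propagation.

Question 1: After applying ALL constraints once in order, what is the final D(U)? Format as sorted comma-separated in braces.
Answer: {3}

Derivation:
Constraint 1 (X + U = V) on D(X)={3,4,5,7} D(U)={3,5,7} D(V)={3,4,5,6,7}: X {3,4,5,7}->{3,4}; U {3,5,7}->{3}; V {3,4,5,6,7}->{6,7}
Constraint 2 (V != U) on D(V)={6,7} D(U)={3}: no change
Constraint 3 (U + X = V) on D(U)={3} D(X)={3,4} D(V)={6,7}: no change
So after all 3 constraints: D(U) = {3}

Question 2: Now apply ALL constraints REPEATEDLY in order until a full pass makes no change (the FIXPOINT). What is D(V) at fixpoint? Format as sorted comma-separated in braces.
pass 0 (initial): D(V)={3,4,5,6,7}
pass 1: U {3,5,7}->{3}; V {3,4,5,6,7}->{6,7}; X {3,4,5,7}->{3,4}
pass 2: no change
Fixpoint after 2 passes: D(V) = {6,7}

Answer: {6,7}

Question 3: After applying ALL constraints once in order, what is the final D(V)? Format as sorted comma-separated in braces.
Constraint 1 (X + U = V) on D(X)={3,4,5,7} D(U)={3,5,7} D(V)={3,4,5,6,7}: X {3,4,5,7}->{3,4}; U {3,5,7}->{3}; V {3,4,5,6,7}->{6,7}
Constraint 2 (V != U) on D(V)={6,7} D(U)={3}: no change
Constraint 3 (U + X = V) on D(U)={3} D(X)={3,4} D(V)={6,7}: no change
So after all 3 constraints: D(V) = {6,7}

Answer: {6,7}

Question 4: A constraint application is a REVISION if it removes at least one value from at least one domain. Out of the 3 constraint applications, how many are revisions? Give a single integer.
Answer: 1

Derivation:
Constraint 1 (X + U = V) on D(X)={3,4,5,7} D(U)={3,5,7} D(V)={3,4,5,6,7}: X {3,4,5,7}->{3,4}; U {3,5,7}->{3}; V {3,4,5,6,7}->{6,7} => REVISION
Constraint 2 (V != U) on D(V)={6,7} D(U)={3}: no change => not a revision
Constraint 3 (U + X = V) on D(U)={3} D(X)={3,4} D(V)={6,7}: no change => not a revision
Total revisions = 1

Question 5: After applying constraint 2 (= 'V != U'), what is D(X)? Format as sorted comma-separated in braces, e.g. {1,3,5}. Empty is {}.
Answer: {3,4}

Derivation:
Constraint 1 (X + U = V) on D(X)={3,4,5,7} D(U)={3,5,7} D(V)={3,4,5,6,7}: X {3,4,5,7}->{3,4}; U {3,5,7}->{3}; V {3,4,5,6,7}->{6,7}
Constraint 2 (V != U) on D(V)={6,7} D(U)={3}: no change
So after constraint 2: D(X) = {3,4}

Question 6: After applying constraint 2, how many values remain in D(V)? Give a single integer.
Constraint 1 (X + U = V) on D(X)={3,4,5,7} D(U)={3,5,7} D(V)={3,4,5,6,7}: X {3,4,5,7}->{3,4}; U {3,5,7}->{3}; V {3,4,5,6,7}->{6,7}
Constraint 2 (V != U) on D(V)={6,7} D(U)={3}: no change
So after constraint 2: D(V)={6,7}, size = 2

Answer: 2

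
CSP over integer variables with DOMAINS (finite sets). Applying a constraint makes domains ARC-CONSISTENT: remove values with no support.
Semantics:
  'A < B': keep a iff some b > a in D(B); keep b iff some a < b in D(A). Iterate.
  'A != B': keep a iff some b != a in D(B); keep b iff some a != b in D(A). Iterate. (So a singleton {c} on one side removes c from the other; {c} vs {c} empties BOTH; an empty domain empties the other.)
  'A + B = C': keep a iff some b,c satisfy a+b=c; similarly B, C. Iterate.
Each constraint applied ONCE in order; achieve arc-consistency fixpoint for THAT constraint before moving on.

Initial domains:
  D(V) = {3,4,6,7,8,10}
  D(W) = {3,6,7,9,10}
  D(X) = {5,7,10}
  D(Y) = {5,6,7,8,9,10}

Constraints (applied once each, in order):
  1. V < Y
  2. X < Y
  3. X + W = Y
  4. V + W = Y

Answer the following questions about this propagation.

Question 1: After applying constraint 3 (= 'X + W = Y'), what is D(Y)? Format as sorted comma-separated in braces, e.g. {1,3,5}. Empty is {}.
Answer: {8,10}

Derivation:
Constraint 1 (V < Y) on D(V)={3,4,6,7,8,10} D(Y)={5,6,7,8,9,10}: V {3,4,6,7,8,10}->{3,4,6,7,8}
Constraint 2 (X < Y) on D(X)={5,7,10} D(Y)={5,6,7,8,9,10}: X {5,7,10}->{5,7}; Y {5,6,7,8,9,10}->{6,7,8,9,10}
Constraint 3 (X + W = Y) on D(X)={5,7} D(W)={3,6,7,9,10} D(Y)={6,7,8,9,10}: W {3,6,7,9,10}->{3}; Y {6,7,8,9,10}->{8,10}
So after constraint 3: D(Y) = {8,10}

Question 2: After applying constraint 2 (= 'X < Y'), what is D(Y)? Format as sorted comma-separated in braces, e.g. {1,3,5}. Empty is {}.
Answer: {6,7,8,9,10}

Derivation:
Constraint 1 (V < Y) on D(V)={3,4,6,7,8,10} D(Y)={5,6,7,8,9,10}: V {3,4,6,7,8,10}->{3,4,6,7,8}
Constraint 2 (X < Y) on D(X)={5,7,10} D(Y)={5,6,7,8,9,10}: X {5,7,10}->{5,7}; Y {5,6,7,8,9,10}->{6,7,8,9,10}
So after constraint 2: D(Y) = {6,7,8,9,10}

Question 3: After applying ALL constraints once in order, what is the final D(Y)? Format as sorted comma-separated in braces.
Constraint 1 (V < Y) on D(V)={3,4,6,7,8,10} D(Y)={5,6,7,8,9,10}: V {3,4,6,7,8,10}->{3,4,6,7,8}
Constraint 2 (X < Y) on D(X)={5,7,10} D(Y)={5,6,7,8,9,10}: X {5,7,10}->{5,7}; Y {5,6,7,8,9,10}->{6,7,8,9,10}
Constraint 3 (X + W = Y) on D(X)={5,7} D(W)={3,6,7,9,10} D(Y)={6,7,8,9,10}: W {3,6,7,9,10}->{3}; Y {6,7,8,9,10}->{8,10}
Constraint 4 (V + W = Y) on D(V)={3,4,6,7,8} D(W)={3} D(Y)={8,10}: V {3,4,6,7,8}->{7}; Y {8,10}->{10}
So after all 4 constraints: D(Y) = {10}

Answer: {10}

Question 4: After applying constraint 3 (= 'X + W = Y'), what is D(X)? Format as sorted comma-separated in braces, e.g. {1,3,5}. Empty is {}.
Answer: {5,7}

Derivation:
Constraint 1 (V < Y) on D(V)={3,4,6,7,8,10} D(Y)={5,6,7,8,9,10}: V {3,4,6,7,8,10}->{3,4,6,7,8}
Constraint 2 (X < Y) on D(X)={5,7,10} D(Y)={5,6,7,8,9,10}: X {5,7,10}->{5,7}; Y {5,6,7,8,9,10}->{6,7,8,9,10}
Constraint 3 (X + W = Y) on D(X)={5,7} D(W)={3,6,7,9,10} D(Y)={6,7,8,9,10}: W {3,6,7,9,10}->{3}; Y {6,7,8,9,10}->{8,10}
So after constraint 3: D(X) = {5,7}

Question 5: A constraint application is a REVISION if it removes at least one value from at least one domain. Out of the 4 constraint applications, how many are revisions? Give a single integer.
Answer: 4

Derivation:
Constraint 1 (V < Y) on D(V)={3,4,6,7,8,10} D(Y)={5,6,7,8,9,10}: V {3,4,6,7,8,10}->{3,4,6,7,8} => REVISION
Constraint 2 (X < Y) on D(X)={5,7,10} D(Y)={5,6,7,8,9,10}: X {5,7,10}->{5,7}; Y {5,6,7,8,9,10}->{6,7,8,9,10} => REVISION
Constraint 3 (X + W = Y) on D(X)={5,7} D(W)={3,6,7,9,10} D(Y)={6,7,8,9,10}: W {3,6,7,9,10}->{3}; Y {6,7,8,9,10}->{8,10} => REVISION
Constraint 4 (V + W = Y) on D(V)={3,4,6,7,8} D(W)={3} D(Y)={8,10}: V {3,4,6,7,8}->{7}; Y {8,10}->{10} => REVISION
Total revisions = 4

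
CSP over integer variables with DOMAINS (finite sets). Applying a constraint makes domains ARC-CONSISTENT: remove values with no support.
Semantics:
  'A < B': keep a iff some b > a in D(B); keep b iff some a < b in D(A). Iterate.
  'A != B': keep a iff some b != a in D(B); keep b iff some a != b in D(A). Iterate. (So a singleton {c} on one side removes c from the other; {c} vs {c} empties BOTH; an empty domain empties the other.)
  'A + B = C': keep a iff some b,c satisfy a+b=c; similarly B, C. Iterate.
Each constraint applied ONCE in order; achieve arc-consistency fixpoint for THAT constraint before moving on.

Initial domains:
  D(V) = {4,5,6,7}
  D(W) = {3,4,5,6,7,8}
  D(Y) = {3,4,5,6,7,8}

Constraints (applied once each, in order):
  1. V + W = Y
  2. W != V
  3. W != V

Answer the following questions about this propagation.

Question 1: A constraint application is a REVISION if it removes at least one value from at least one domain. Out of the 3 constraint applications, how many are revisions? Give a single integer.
Answer: 1

Derivation:
Constraint 1 (V + W = Y) on D(V)={4,5,6,7} D(W)={3,4,5,6,7,8} D(Y)={3,4,5,6,7,8}: V {4,5,6,7}->{4,5}; W {3,4,5,6,7,8}->{3,4}; Y {3,4,5,6,7,8}->{7,8} => REVISION
Constraint 2 (W != V) on D(W)={3,4} D(V)={4,5}: no change => not a revision
Constraint 3 (W != V) on D(W)={3,4} D(V)={4,5}: no change => not a revision
Total revisions = 1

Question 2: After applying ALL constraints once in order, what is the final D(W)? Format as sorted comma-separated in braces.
Constraint 1 (V + W = Y) on D(V)={4,5,6,7} D(W)={3,4,5,6,7,8} D(Y)={3,4,5,6,7,8}: V {4,5,6,7}->{4,5}; W {3,4,5,6,7,8}->{3,4}; Y {3,4,5,6,7,8}->{7,8}
Constraint 2 (W != V) on D(W)={3,4} D(V)={4,5}: no change
Constraint 3 (W != V) on D(W)={3,4} D(V)={4,5}: no change
So after all 3 constraints: D(W) = {3,4}

Answer: {3,4}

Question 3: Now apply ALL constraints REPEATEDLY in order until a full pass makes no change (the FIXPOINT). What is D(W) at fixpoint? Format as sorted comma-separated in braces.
Answer: {3,4}

Derivation:
pass 0 (initial): D(W)={3,4,5,6,7,8}
pass 1: V {4,5,6,7}->{4,5}; W {3,4,5,6,7,8}->{3,4}; Y {3,4,5,6,7,8}->{7,8}
pass 2: no change
Fixpoint after 2 passes: D(W) = {3,4}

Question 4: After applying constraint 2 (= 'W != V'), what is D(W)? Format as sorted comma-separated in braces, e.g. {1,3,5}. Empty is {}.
Constraint 1 (V + W = Y) on D(V)={4,5,6,7} D(W)={3,4,5,6,7,8} D(Y)={3,4,5,6,7,8}: V {4,5,6,7}->{4,5}; W {3,4,5,6,7,8}->{3,4}; Y {3,4,5,6,7,8}->{7,8}
Constraint 2 (W != V) on D(W)={3,4} D(V)={4,5}: no change
So after constraint 2: D(W) = {3,4}

Answer: {3,4}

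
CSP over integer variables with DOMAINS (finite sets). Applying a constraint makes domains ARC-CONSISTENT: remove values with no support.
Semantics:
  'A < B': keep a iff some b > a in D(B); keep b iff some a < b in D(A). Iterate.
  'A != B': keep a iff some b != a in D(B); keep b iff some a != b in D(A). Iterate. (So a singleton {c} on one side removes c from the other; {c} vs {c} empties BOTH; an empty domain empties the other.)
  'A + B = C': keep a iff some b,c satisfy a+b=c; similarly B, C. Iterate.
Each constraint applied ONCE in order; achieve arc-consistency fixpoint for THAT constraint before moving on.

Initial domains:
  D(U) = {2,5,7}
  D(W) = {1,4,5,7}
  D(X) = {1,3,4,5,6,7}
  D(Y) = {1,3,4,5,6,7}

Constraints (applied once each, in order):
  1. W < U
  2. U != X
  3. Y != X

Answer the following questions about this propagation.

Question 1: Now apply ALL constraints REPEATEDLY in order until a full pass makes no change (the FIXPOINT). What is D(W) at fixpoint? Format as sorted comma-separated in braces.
Answer: {1,4,5}

Derivation:
pass 0 (initial): D(W)={1,4,5,7}
pass 1: W {1,4,5,7}->{1,4,5}
pass 2: no change
Fixpoint after 2 passes: D(W) = {1,4,5}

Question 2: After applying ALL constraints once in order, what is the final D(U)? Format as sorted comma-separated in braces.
Constraint 1 (W < U) on D(W)={1,4,5,7} D(U)={2,5,7}: W {1,4,5,7}->{1,4,5}
Constraint 2 (U != X) on D(U)={2,5,7} D(X)={1,3,4,5,6,7}: no change
Constraint 3 (Y != X) on D(Y)={1,3,4,5,6,7} D(X)={1,3,4,5,6,7}: no change
So after all 3 constraints: D(U) = {2,5,7}

Answer: {2,5,7}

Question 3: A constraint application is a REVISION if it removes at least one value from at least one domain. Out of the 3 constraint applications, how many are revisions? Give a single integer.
Answer: 1

Derivation:
Constraint 1 (W < U) on D(W)={1,4,5,7} D(U)={2,5,7}: W {1,4,5,7}->{1,4,5} => REVISION
Constraint 2 (U != X) on D(U)={2,5,7} D(X)={1,3,4,5,6,7}: no change => not a revision
Constraint 3 (Y != X) on D(Y)={1,3,4,5,6,7} D(X)={1,3,4,5,6,7}: no change => not a revision
Total revisions = 1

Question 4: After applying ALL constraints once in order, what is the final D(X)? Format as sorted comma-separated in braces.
Answer: {1,3,4,5,6,7}

Derivation:
Constraint 1 (W < U) on D(W)={1,4,5,7} D(U)={2,5,7}: W {1,4,5,7}->{1,4,5}
Constraint 2 (U != X) on D(U)={2,5,7} D(X)={1,3,4,5,6,7}: no change
Constraint 3 (Y != X) on D(Y)={1,3,4,5,6,7} D(X)={1,3,4,5,6,7}: no change
So after all 3 constraints: D(X) = {1,3,4,5,6,7}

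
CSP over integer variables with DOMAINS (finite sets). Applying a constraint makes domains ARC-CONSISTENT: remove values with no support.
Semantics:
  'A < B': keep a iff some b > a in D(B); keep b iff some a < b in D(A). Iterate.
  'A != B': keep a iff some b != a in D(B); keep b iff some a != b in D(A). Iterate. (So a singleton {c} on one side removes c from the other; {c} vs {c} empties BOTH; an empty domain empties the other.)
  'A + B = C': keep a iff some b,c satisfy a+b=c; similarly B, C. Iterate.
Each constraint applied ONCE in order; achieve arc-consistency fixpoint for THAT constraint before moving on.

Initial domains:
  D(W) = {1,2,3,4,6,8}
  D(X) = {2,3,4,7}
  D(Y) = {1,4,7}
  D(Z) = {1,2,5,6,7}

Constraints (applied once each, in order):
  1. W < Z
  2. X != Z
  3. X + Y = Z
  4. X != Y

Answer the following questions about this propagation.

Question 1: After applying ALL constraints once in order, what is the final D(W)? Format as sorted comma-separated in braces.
Answer: {1,2,3,4,6}

Derivation:
Constraint 1 (W < Z) on D(W)={1,2,3,4,6,8} D(Z)={1,2,5,6,7}: W {1,2,3,4,6,8}->{1,2,3,4,6}; Z {1,2,5,6,7}->{2,5,6,7}
Constraint 2 (X != Z) on D(X)={2,3,4,7} D(Z)={2,5,6,7}: no change
Constraint 3 (X + Y = Z) on D(X)={2,3,4,7} D(Y)={1,4,7} D(Z)={2,5,6,7}: X {2,3,4,7}->{2,3,4}; Y {1,4,7}->{1,4}; Z {2,5,6,7}->{5,6,7}
Constraint 4 (X != Y) on D(X)={2,3,4} D(Y)={1,4}: no change
So after all 4 constraints: D(W) = {1,2,3,4,6}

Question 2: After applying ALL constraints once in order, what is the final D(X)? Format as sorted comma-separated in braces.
Answer: {2,3,4}

Derivation:
Constraint 1 (W < Z) on D(W)={1,2,3,4,6,8} D(Z)={1,2,5,6,7}: W {1,2,3,4,6,8}->{1,2,3,4,6}; Z {1,2,5,6,7}->{2,5,6,7}
Constraint 2 (X != Z) on D(X)={2,3,4,7} D(Z)={2,5,6,7}: no change
Constraint 3 (X + Y = Z) on D(X)={2,3,4,7} D(Y)={1,4,7} D(Z)={2,5,6,7}: X {2,3,4,7}->{2,3,4}; Y {1,4,7}->{1,4}; Z {2,5,6,7}->{5,6,7}
Constraint 4 (X != Y) on D(X)={2,3,4} D(Y)={1,4}: no change
So after all 4 constraints: D(X) = {2,3,4}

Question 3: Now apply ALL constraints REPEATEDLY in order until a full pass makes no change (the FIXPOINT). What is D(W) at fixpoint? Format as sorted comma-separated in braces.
pass 0 (initial): D(W)={1,2,3,4,6,8}
pass 1: W {1,2,3,4,6,8}->{1,2,3,4,6}; X {2,3,4,7}->{2,3,4}; Y {1,4,7}->{1,4}; Z {1,2,5,6,7}->{5,6,7}
pass 2: no change
Fixpoint after 2 passes: D(W) = {1,2,3,4,6}

Answer: {1,2,3,4,6}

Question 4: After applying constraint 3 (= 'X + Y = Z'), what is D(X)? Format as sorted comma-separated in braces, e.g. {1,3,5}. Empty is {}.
Constraint 1 (W < Z) on D(W)={1,2,3,4,6,8} D(Z)={1,2,5,6,7}: W {1,2,3,4,6,8}->{1,2,3,4,6}; Z {1,2,5,6,7}->{2,5,6,7}
Constraint 2 (X != Z) on D(X)={2,3,4,7} D(Z)={2,5,6,7}: no change
Constraint 3 (X + Y = Z) on D(X)={2,3,4,7} D(Y)={1,4,7} D(Z)={2,5,6,7}: X {2,3,4,7}->{2,3,4}; Y {1,4,7}->{1,4}; Z {2,5,6,7}->{5,6,7}
So after constraint 3: D(X) = {2,3,4}

Answer: {2,3,4}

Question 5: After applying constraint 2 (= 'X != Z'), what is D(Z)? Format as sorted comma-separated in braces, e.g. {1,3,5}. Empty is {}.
Constraint 1 (W < Z) on D(W)={1,2,3,4,6,8} D(Z)={1,2,5,6,7}: W {1,2,3,4,6,8}->{1,2,3,4,6}; Z {1,2,5,6,7}->{2,5,6,7}
Constraint 2 (X != Z) on D(X)={2,3,4,7} D(Z)={2,5,6,7}: no change
So after constraint 2: D(Z) = {2,5,6,7}

Answer: {2,5,6,7}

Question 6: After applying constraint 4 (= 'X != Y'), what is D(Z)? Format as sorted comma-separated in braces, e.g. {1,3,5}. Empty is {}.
Answer: {5,6,7}

Derivation:
Constraint 1 (W < Z) on D(W)={1,2,3,4,6,8} D(Z)={1,2,5,6,7}: W {1,2,3,4,6,8}->{1,2,3,4,6}; Z {1,2,5,6,7}->{2,5,6,7}
Constraint 2 (X != Z) on D(X)={2,3,4,7} D(Z)={2,5,6,7}: no change
Constraint 3 (X + Y = Z) on D(X)={2,3,4,7} D(Y)={1,4,7} D(Z)={2,5,6,7}: X {2,3,4,7}->{2,3,4}; Y {1,4,7}->{1,4}; Z {2,5,6,7}->{5,6,7}
Constraint 4 (X != Y) on D(X)={2,3,4} D(Y)={1,4}: no change
So after constraint 4: D(Z) = {5,6,7}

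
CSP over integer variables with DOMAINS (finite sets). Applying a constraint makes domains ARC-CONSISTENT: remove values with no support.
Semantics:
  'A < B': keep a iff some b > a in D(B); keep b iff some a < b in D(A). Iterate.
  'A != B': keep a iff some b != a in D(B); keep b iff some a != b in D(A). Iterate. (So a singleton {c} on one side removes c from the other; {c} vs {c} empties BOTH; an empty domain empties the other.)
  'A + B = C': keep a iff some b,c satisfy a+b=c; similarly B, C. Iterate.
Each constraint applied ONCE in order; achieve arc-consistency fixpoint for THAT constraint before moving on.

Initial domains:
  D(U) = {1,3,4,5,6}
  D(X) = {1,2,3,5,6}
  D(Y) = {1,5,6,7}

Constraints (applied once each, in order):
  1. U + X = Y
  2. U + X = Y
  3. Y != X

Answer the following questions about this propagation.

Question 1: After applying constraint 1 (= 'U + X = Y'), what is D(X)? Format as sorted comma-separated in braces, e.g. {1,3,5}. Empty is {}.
Answer: {1,2,3,5,6}

Derivation:
Constraint 1 (U + X = Y) on D(U)={1,3,4,5,6} D(X)={1,2,3,5,6} D(Y)={1,5,6,7}: Y {1,5,6,7}->{5,6,7}
So after constraint 1: D(X) = {1,2,3,5,6}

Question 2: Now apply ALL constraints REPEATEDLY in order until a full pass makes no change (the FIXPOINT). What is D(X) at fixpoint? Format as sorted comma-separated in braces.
pass 0 (initial): D(X)={1,2,3,5,6}
pass 1: Y {1,5,6,7}->{5,6,7}
pass 2: no change
Fixpoint after 2 passes: D(X) = {1,2,3,5,6}

Answer: {1,2,3,5,6}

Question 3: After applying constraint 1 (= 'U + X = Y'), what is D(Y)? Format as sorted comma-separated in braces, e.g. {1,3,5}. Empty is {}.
Constraint 1 (U + X = Y) on D(U)={1,3,4,5,6} D(X)={1,2,3,5,6} D(Y)={1,5,6,7}: Y {1,5,6,7}->{5,6,7}
So after constraint 1: D(Y) = {5,6,7}

Answer: {5,6,7}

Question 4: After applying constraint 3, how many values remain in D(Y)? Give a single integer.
Constraint 1 (U + X = Y) on D(U)={1,3,4,5,6} D(X)={1,2,3,5,6} D(Y)={1,5,6,7}: Y {1,5,6,7}->{5,6,7}
Constraint 2 (U + X = Y) on D(U)={1,3,4,5,6} D(X)={1,2,3,5,6} D(Y)={5,6,7}: no change
Constraint 3 (Y != X) on D(Y)={5,6,7} D(X)={1,2,3,5,6}: no change
So after constraint 3: D(Y)={5,6,7}, size = 3

Answer: 3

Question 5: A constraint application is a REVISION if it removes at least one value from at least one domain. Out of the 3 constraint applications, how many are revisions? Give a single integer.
Answer: 1

Derivation:
Constraint 1 (U + X = Y) on D(U)={1,3,4,5,6} D(X)={1,2,3,5,6} D(Y)={1,5,6,7}: Y {1,5,6,7}->{5,6,7} => REVISION
Constraint 2 (U + X = Y) on D(U)={1,3,4,5,6} D(X)={1,2,3,5,6} D(Y)={5,6,7}: no change => not a revision
Constraint 3 (Y != X) on D(Y)={5,6,7} D(X)={1,2,3,5,6}: no change => not a revision
Total revisions = 1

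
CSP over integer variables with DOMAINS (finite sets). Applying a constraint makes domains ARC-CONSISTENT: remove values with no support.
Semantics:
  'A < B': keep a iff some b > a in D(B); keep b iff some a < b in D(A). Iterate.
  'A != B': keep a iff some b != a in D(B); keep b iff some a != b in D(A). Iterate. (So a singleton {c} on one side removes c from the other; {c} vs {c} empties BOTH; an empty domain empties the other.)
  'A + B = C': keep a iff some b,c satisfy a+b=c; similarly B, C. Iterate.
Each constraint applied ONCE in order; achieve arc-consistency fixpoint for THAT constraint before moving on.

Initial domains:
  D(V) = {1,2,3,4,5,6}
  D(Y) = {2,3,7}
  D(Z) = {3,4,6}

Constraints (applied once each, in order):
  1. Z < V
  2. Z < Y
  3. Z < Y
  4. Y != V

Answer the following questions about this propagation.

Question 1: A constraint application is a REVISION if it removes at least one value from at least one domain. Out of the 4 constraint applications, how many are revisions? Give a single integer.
Answer: 2

Derivation:
Constraint 1 (Z < V) on D(Z)={3,4,6} D(V)={1,2,3,4,5,6}: Z {3,4,6}->{3,4}; V {1,2,3,4,5,6}->{4,5,6} => REVISION
Constraint 2 (Z < Y) on D(Z)={3,4} D(Y)={2,3,7}: Y {2,3,7}->{7} => REVISION
Constraint 3 (Z < Y) on D(Z)={3,4} D(Y)={7}: no change => not a revision
Constraint 4 (Y != V) on D(Y)={7} D(V)={4,5,6}: no change => not a revision
Total revisions = 2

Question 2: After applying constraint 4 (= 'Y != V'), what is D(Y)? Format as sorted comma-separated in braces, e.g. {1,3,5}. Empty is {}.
Answer: {7}

Derivation:
Constraint 1 (Z < V) on D(Z)={3,4,6} D(V)={1,2,3,4,5,6}: Z {3,4,6}->{3,4}; V {1,2,3,4,5,6}->{4,5,6}
Constraint 2 (Z < Y) on D(Z)={3,4} D(Y)={2,3,7}: Y {2,3,7}->{7}
Constraint 3 (Z < Y) on D(Z)={3,4} D(Y)={7}: no change
Constraint 4 (Y != V) on D(Y)={7} D(V)={4,5,6}: no change
So after constraint 4: D(Y) = {7}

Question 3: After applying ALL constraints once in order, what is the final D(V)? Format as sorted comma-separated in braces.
Answer: {4,5,6}

Derivation:
Constraint 1 (Z < V) on D(Z)={3,4,6} D(V)={1,2,3,4,5,6}: Z {3,4,6}->{3,4}; V {1,2,3,4,5,6}->{4,5,6}
Constraint 2 (Z < Y) on D(Z)={3,4} D(Y)={2,3,7}: Y {2,3,7}->{7}
Constraint 3 (Z < Y) on D(Z)={3,4} D(Y)={7}: no change
Constraint 4 (Y != V) on D(Y)={7} D(V)={4,5,6}: no change
So after all 4 constraints: D(V) = {4,5,6}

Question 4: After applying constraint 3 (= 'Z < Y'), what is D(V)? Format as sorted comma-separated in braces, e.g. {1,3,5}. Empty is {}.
Constraint 1 (Z < V) on D(Z)={3,4,6} D(V)={1,2,3,4,5,6}: Z {3,4,6}->{3,4}; V {1,2,3,4,5,6}->{4,5,6}
Constraint 2 (Z < Y) on D(Z)={3,4} D(Y)={2,3,7}: Y {2,3,7}->{7}
Constraint 3 (Z < Y) on D(Z)={3,4} D(Y)={7}: no change
So after constraint 3: D(V) = {4,5,6}

Answer: {4,5,6}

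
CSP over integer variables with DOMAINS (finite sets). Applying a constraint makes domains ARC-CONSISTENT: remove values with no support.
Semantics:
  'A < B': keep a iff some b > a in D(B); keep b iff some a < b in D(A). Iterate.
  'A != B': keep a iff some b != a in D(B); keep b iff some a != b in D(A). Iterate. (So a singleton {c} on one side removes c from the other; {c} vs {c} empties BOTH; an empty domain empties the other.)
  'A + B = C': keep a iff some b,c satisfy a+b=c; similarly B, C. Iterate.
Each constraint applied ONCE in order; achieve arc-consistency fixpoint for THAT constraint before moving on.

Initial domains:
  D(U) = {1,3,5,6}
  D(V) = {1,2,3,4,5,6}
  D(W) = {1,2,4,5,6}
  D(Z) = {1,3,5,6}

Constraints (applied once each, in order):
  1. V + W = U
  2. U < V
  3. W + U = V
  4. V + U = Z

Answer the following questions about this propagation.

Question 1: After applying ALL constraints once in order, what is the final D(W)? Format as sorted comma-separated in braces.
Constraint 1 (V + W = U) on D(V)={1,2,3,4,5,6} D(W)={1,2,4,5,6} D(U)={1,3,5,6}: V {1,2,3,4,5,6}->{1,2,3,4,5}; W {1,2,4,5,6}->{1,2,4,5}; U {1,3,5,6}->{3,5,6}
Constraint 2 (U < V) on D(U)={3,5,6} D(V)={1,2,3,4,5}: U {3,5,6}->{3}; V {1,2,3,4,5}->{4,5}
Constraint 3 (W + U = V) on D(W)={1,2,4,5} D(U)={3} D(V)={4,5}: W {1,2,4,5}->{1,2}
Constraint 4 (V + U = Z) on D(V)={4,5} D(U)={3} D(Z)={1,3,5,6}: V {4,5}->{}; U {3}->{}; Z {1,3,5,6}->{}
So after all 4 constraints: D(W) = {1,2}

Answer: {1,2}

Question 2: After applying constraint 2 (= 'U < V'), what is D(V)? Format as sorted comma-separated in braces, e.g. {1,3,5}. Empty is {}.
Answer: {4,5}

Derivation:
Constraint 1 (V + W = U) on D(V)={1,2,3,4,5,6} D(W)={1,2,4,5,6} D(U)={1,3,5,6}: V {1,2,3,4,5,6}->{1,2,3,4,5}; W {1,2,4,5,6}->{1,2,4,5}; U {1,3,5,6}->{3,5,6}
Constraint 2 (U < V) on D(U)={3,5,6} D(V)={1,2,3,4,5}: U {3,5,6}->{3}; V {1,2,3,4,5}->{4,5}
So after constraint 2: D(V) = {4,5}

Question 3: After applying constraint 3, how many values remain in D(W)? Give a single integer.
Constraint 1 (V + W = U) on D(V)={1,2,3,4,5,6} D(W)={1,2,4,5,6} D(U)={1,3,5,6}: V {1,2,3,4,5,6}->{1,2,3,4,5}; W {1,2,4,5,6}->{1,2,4,5}; U {1,3,5,6}->{3,5,6}
Constraint 2 (U < V) on D(U)={3,5,6} D(V)={1,2,3,4,5}: U {3,5,6}->{3}; V {1,2,3,4,5}->{4,5}
Constraint 3 (W + U = V) on D(W)={1,2,4,5} D(U)={3} D(V)={4,5}: W {1,2,4,5}->{1,2}
So after constraint 3: D(W)={1,2}, size = 2

Answer: 2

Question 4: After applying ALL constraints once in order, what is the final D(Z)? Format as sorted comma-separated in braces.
Answer: {}

Derivation:
Constraint 1 (V + W = U) on D(V)={1,2,3,4,5,6} D(W)={1,2,4,5,6} D(U)={1,3,5,6}: V {1,2,3,4,5,6}->{1,2,3,4,5}; W {1,2,4,5,6}->{1,2,4,5}; U {1,3,5,6}->{3,5,6}
Constraint 2 (U < V) on D(U)={3,5,6} D(V)={1,2,3,4,5}: U {3,5,6}->{3}; V {1,2,3,4,5}->{4,5}
Constraint 3 (W + U = V) on D(W)={1,2,4,5} D(U)={3} D(V)={4,5}: W {1,2,4,5}->{1,2}
Constraint 4 (V + U = Z) on D(V)={4,5} D(U)={3} D(Z)={1,3,5,6}: V {4,5}->{}; U {3}->{}; Z {1,3,5,6}->{}
So after all 4 constraints: D(Z) = {}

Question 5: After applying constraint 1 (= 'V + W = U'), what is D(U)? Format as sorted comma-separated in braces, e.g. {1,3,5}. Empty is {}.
Answer: {3,5,6}

Derivation:
Constraint 1 (V + W = U) on D(V)={1,2,3,4,5,6} D(W)={1,2,4,5,6} D(U)={1,3,5,6}: V {1,2,3,4,5,6}->{1,2,3,4,5}; W {1,2,4,5,6}->{1,2,4,5}; U {1,3,5,6}->{3,5,6}
So after constraint 1: D(U) = {3,5,6}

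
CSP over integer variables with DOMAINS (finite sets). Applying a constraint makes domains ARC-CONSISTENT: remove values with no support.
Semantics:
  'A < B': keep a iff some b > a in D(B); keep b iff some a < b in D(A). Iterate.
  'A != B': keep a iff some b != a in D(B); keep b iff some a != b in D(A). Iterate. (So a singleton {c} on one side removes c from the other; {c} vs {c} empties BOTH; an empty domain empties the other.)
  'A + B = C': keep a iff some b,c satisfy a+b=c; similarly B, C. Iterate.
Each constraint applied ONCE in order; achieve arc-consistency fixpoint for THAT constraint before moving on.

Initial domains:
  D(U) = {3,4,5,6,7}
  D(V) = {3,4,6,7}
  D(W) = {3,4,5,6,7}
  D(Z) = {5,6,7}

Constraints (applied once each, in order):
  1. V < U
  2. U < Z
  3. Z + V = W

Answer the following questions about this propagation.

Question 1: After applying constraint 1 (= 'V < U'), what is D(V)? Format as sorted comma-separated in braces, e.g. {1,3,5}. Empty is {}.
Constraint 1 (V < U) on D(V)={3,4,6,7} D(U)={3,4,5,6,7}: V {3,4,6,7}->{3,4,6}; U {3,4,5,6,7}->{4,5,6,7}
So after constraint 1: D(V) = {3,4,6}

Answer: {3,4,6}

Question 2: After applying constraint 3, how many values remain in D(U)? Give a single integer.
Constraint 1 (V < U) on D(V)={3,4,6,7} D(U)={3,4,5,6,7}: V {3,4,6,7}->{3,4,6}; U {3,4,5,6,7}->{4,5,6,7}
Constraint 2 (U < Z) on D(U)={4,5,6,7} D(Z)={5,6,7}: U {4,5,6,7}->{4,5,6}
Constraint 3 (Z + V = W) on D(Z)={5,6,7} D(V)={3,4,6} D(W)={3,4,5,6,7}: Z {5,6,7}->{}; V {3,4,6}->{}; W {3,4,5,6,7}->{}
So after constraint 3: D(U)={4,5,6}, size = 3

Answer: 3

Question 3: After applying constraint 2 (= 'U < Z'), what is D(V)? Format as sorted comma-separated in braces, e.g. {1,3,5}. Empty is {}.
Answer: {3,4,6}

Derivation:
Constraint 1 (V < U) on D(V)={3,4,6,7} D(U)={3,4,5,6,7}: V {3,4,6,7}->{3,4,6}; U {3,4,5,6,7}->{4,5,6,7}
Constraint 2 (U < Z) on D(U)={4,5,6,7} D(Z)={5,6,7}: U {4,5,6,7}->{4,5,6}
So after constraint 2: D(V) = {3,4,6}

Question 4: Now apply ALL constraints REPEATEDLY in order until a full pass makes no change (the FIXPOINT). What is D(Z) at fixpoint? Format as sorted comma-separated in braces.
pass 0 (initial): D(Z)={5,6,7}
pass 1: U {3,4,5,6,7}->{4,5,6}; V {3,4,6,7}->{}; W {3,4,5,6,7}->{}; Z {5,6,7}->{}
pass 2: U {4,5,6}->{}
pass 3: no change
Fixpoint after 3 passes: D(Z) = {}

Answer: {}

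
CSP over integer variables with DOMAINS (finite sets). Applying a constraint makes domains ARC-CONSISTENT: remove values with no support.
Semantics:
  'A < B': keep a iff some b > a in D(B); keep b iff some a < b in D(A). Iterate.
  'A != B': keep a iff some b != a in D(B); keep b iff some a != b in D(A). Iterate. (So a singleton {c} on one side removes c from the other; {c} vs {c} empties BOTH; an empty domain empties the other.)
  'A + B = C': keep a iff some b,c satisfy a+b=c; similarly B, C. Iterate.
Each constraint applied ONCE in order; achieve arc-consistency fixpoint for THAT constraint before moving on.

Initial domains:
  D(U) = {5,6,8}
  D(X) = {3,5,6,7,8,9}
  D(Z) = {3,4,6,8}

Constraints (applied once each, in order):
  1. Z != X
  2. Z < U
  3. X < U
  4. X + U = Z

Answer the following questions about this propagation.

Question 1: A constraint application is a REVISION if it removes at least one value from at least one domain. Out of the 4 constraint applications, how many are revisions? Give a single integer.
Answer: 3

Derivation:
Constraint 1 (Z != X) on D(Z)={3,4,6,8} D(X)={3,5,6,7,8,9}: no change => not a revision
Constraint 2 (Z < U) on D(Z)={3,4,6,8} D(U)={5,6,8}: Z {3,4,6,8}->{3,4,6} => REVISION
Constraint 3 (X < U) on D(X)={3,5,6,7,8,9} D(U)={5,6,8}: X {3,5,6,7,8,9}->{3,5,6,7} => REVISION
Constraint 4 (X + U = Z) on D(X)={3,5,6,7} D(U)={5,6,8} D(Z)={3,4,6}: X {3,5,6,7}->{}; U {5,6,8}->{}; Z {3,4,6}->{} => REVISION
Total revisions = 3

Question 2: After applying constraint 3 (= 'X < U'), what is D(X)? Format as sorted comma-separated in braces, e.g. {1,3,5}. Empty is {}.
Answer: {3,5,6,7}

Derivation:
Constraint 1 (Z != X) on D(Z)={3,4,6,8} D(X)={3,5,6,7,8,9}: no change
Constraint 2 (Z < U) on D(Z)={3,4,6,8} D(U)={5,6,8}: Z {3,4,6,8}->{3,4,6}
Constraint 3 (X < U) on D(X)={3,5,6,7,8,9} D(U)={5,6,8}: X {3,5,6,7,8,9}->{3,5,6,7}
So after constraint 3: D(X) = {3,5,6,7}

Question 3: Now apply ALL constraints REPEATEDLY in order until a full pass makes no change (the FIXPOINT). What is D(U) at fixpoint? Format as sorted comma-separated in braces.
Answer: {}

Derivation:
pass 0 (initial): D(U)={5,6,8}
pass 1: U {5,6,8}->{}; X {3,5,6,7,8,9}->{}; Z {3,4,6,8}->{}
pass 2: no change
Fixpoint after 2 passes: D(U) = {}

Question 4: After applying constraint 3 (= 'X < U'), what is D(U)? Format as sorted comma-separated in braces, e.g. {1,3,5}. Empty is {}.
Constraint 1 (Z != X) on D(Z)={3,4,6,8} D(X)={3,5,6,7,8,9}: no change
Constraint 2 (Z < U) on D(Z)={3,4,6,8} D(U)={5,6,8}: Z {3,4,6,8}->{3,4,6}
Constraint 3 (X < U) on D(X)={3,5,6,7,8,9} D(U)={5,6,8}: X {3,5,6,7,8,9}->{3,5,6,7}
So after constraint 3: D(U) = {5,6,8}

Answer: {5,6,8}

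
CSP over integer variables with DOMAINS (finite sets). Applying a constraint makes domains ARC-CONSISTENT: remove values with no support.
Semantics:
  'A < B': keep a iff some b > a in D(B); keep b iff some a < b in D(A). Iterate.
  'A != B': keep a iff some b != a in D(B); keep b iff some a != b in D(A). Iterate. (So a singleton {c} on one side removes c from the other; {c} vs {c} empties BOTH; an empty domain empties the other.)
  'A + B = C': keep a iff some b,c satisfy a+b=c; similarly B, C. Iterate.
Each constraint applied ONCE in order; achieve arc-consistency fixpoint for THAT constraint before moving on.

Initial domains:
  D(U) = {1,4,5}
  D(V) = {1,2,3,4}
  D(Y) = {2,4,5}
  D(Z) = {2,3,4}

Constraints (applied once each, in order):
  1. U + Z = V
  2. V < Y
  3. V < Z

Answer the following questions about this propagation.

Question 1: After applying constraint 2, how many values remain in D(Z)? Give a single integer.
Answer: 2

Derivation:
Constraint 1 (U + Z = V) on D(U)={1,4,5} D(Z)={2,3,4} D(V)={1,2,3,4}: U {1,4,5}->{1}; Z {2,3,4}->{2,3}; V {1,2,3,4}->{3,4}
Constraint 2 (V < Y) on D(V)={3,4} D(Y)={2,4,5}: Y {2,4,5}->{4,5}
So after constraint 2: D(Z)={2,3}, size = 2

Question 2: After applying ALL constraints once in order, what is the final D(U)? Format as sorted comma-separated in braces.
Constraint 1 (U + Z = V) on D(U)={1,4,5} D(Z)={2,3,4} D(V)={1,2,3,4}: U {1,4,5}->{1}; Z {2,3,4}->{2,3}; V {1,2,3,4}->{3,4}
Constraint 2 (V < Y) on D(V)={3,4} D(Y)={2,4,5}: Y {2,4,5}->{4,5}
Constraint 3 (V < Z) on D(V)={3,4} D(Z)={2,3}: V {3,4}->{}; Z {2,3}->{}
So after all 3 constraints: D(U) = {1}

Answer: {1}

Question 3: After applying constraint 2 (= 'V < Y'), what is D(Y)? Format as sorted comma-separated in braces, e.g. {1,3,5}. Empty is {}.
Answer: {4,5}

Derivation:
Constraint 1 (U + Z = V) on D(U)={1,4,5} D(Z)={2,3,4} D(V)={1,2,3,4}: U {1,4,5}->{1}; Z {2,3,4}->{2,3}; V {1,2,3,4}->{3,4}
Constraint 2 (V < Y) on D(V)={3,4} D(Y)={2,4,5}: Y {2,4,5}->{4,5}
So after constraint 2: D(Y) = {4,5}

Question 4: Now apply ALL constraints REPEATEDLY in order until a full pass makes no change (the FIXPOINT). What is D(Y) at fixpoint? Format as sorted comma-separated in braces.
pass 0 (initial): D(Y)={2,4,5}
pass 1: U {1,4,5}->{1}; V {1,2,3,4}->{}; Y {2,4,5}->{4,5}; Z {2,3,4}->{}
pass 2: U {1}->{}; Y {4,5}->{}
pass 3: no change
Fixpoint after 3 passes: D(Y) = {}

Answer: {}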